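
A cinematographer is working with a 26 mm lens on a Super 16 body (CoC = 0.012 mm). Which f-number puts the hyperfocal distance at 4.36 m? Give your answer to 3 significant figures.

f/13

Rearrange H = f²/(N·c) + f for N: N = f² / ((H − f)·c).
N = 26² / ((4360 − 26) × 0.012) = 676 / 52.01 ≈ 13.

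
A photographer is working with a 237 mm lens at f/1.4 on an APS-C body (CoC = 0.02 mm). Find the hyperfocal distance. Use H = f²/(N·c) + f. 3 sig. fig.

2010 m

Hyperfocal distance H = f²/(N·c) + f = 237²/(1.4 × 0.02) + 237 = 56169/0.028 + 237 ≈ 2006272.7 mm ≈ 2010 m.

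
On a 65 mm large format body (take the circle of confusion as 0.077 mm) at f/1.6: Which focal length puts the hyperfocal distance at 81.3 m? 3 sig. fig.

100 mm

From H = f²/(N·c) + f, with f ≪ H: f ≈ √(H·N·c) = √(81300 × 1.6 × 0.077) = √10016 ≈ 100.1 mm.
The +f correction barely moves this — solving exactly, f² + N·c·f − N·c·H = 0 ⇒ f = (−N·c + √((N·c)² + 4·N·c·H))/2 = (−0.1232 + √40065)/2 ≈ 100.02 mm, so f ≈ 100 mm.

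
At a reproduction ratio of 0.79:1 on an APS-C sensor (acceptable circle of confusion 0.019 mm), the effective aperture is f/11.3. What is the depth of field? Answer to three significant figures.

At magnification m, DoF ≈ 2·N_eff·c/m² = 2 × 11.3 × 0.019 / 0.79² = 0.4294 / 0.6241 ≈ 0.688 mm.

0.688 mm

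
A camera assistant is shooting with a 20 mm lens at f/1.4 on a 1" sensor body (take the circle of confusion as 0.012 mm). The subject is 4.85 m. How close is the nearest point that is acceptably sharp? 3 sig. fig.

Hyperfocal distance H = f²/(N·c) + f = 20²/(1.4 × 0.012) + 20 = 400/0.0168 + 20 ≈ 23829.5 mm ≈ 23.83 m.
Near limit Dn = s·(H − f)/(H + s − 2f) = 4850 × (23829.5 − 20) / (23829.5 + 4850 − 2 × 20) = 4850 × 23809.5 / 28639.5 ≈ 4032.1 mm ≈ 4.03 m.

4.03 m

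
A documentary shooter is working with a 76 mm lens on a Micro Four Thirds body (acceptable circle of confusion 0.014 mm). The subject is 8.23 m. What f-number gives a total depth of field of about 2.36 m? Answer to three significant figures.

Write h = H − f = f²/(N·c). The thin-lens limits are Dn = s·h/(h + (s−f)) and Df = s·h/(h − (s−f)), so DoF = Df − Dn = 2·s·(s−f)·h / (h² − (s−f)²).
That is a quadratic in h: DoF·h² − 2·s·(s−f)·h − DoF·(s−f)² = 0 ⇒ h = (s−f)·(s + √(s² + DoF²)) / DoF = 8154 × (8230 + √(8230² + 2360²)) / 2360 = 8154 × (8230 + 8561.69) / 2360 ≈ 58017 mm.
Then N = f²/(c·h) = 76² / (0.014 × 58017) = 5776 / 812.23 ≈ 7.11.

f/7.11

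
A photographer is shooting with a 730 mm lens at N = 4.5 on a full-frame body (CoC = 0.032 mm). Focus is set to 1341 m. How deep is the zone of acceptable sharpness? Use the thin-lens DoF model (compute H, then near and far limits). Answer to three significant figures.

Hyperfocal distance H = f²/(N·c) + f = 730²/(4.5 × 0.032) + 730 = 532900/0.144 + 730 ≈ 3701424.4 mm ≈ 3701 m.
Near limit Dn = s·(H − f)/(H + s − 2f) = 1341000 × (3701424.4 − 730) / (3701424.4 + 1341000 − 2 × 730) = 1341000 × 3700694.4 / 5040964.4 ≈ 984461 mm.
Far limit Df = s·(H − f)/(H − s) = 1341000 × (3701424.4 − 730) / (3701424.4 − 1341000) = 1341000 × 3700694.4 / 2360424.4 ≈ 2102432 mm.
Depth of field = Df − Dn = 2102432 − 984461 ≈ 1117971 mm ≈ 1120 m.

1120 m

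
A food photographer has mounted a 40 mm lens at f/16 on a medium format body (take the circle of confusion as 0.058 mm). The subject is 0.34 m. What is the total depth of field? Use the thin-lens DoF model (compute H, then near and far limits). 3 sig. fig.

Hyperfocal distance H = f²/(N·c) + f = 40²/(16 × 0.058) + 40 = 1600/0.928 + 40 ≈ 1764.1 mm ≈ 1.764 m.
Near limit Dn = s·(H − f)/(H + s − 2f) = 340 × (1764.1 − 40) / (1764.1 + 340 − 2 × 40) = 340 × 1724.1 / 2024.1 ≈ 289.61 mm.
Far limit Df = s·(H − f)/(H − s) = 340 × (1764.1 − 40) / (1764.1 − 340) = 340 × 1724.1 / 1424.1 ≈ 411.62 mm.
Depth of field = Df − Dn = 411.62 − 289.61 ≈ 122.01 mm.

122 mm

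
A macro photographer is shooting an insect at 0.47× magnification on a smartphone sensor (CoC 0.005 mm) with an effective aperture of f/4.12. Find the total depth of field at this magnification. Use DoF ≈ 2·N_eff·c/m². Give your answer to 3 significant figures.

0.187 mm

At magnification m, DoF ≈ 2·N_eff·c/m² = 2 × 4.12 × 0.005 / 0.47² = 0.0412 / 0.2209 ≈ 0.187 mm.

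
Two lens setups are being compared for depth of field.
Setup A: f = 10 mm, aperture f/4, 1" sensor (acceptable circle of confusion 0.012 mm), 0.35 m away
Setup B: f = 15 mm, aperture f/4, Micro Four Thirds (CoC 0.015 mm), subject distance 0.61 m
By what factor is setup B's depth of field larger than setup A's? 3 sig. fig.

Setup A: H = 10²/(4×0.012) + 10 ≈ 2093.3 mm; DoF = Df − Dn = 418.26 − 300.89 ≈ 117.37 mm.
Setup B: H = 15²/(4×0.015) + 15 ≈ 3765.0 mm; DoF = Df − Dn = 725.04 − 526.47 ≈ 198.57 mm.
Ratio = 198.57 / 117.37 ≈ 1.69.

1.69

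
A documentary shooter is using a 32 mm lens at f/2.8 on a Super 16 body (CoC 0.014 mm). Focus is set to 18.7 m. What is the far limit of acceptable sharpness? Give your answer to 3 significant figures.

Hyperfocal distance H = f²/(N·c) + f = 32²/(2.8 × 0.014) + 32 = 1024/0.0392 + 32 ≈ 26154.4 mm ≈ 26.15 m.
Far limit Df = s·(H − f)/(H − s) = 18700 × (26154.4 − 32) / (26154.4 − 18700) = 18700 × 26122.4 / 7454.4 ≈ 65530 mm ≈ 65.5 m.

65.5 m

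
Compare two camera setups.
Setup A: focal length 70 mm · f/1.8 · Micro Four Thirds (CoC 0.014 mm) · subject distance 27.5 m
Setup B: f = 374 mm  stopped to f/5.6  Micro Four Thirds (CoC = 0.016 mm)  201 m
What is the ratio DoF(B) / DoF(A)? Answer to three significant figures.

6.64

Setup A: H = 70²/(1.8×0.014) + 70 ≈ 194514.4 mm; DoF = Df − Dn = 32016.5 − 24100.2 ≈ 7916.3 mm.
Setup B: H = 374²/(5.6×0.016) + 374 ≈ 1561490.1 mm; DoF = Df − Dn = 230641 − 178110 ≈ 52531 mm.
Ratio = 52531 / 7916.3 ≈ 6.64.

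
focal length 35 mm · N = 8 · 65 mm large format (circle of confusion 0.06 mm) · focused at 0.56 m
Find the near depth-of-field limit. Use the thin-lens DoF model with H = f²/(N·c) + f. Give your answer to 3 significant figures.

464 mm

Hyperfocal distance H = f²/(N·c) + f = 35²/(8 × 0.06) + 35 = 1225/0.48 + 35 ≈ 2587.1 mm ≈ 2.587 m.
Near limit Dn = s·(H − f)/(H + s − 2f) = 560 × (2587.1 − 35) / (2587.1 + 560 − 2 × 35) = 560 × 2552.1 / 3077.1 ≈ 464.45 mm.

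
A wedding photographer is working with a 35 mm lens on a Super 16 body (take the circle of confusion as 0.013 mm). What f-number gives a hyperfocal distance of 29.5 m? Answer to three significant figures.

Rearrange H = f²/(N·c) + f for N: N = f² / ((H − f)·c).
N = 35² / ((29500 − 35) × 0.013) = 1225 / 383.0 ≈ 3.20.

f/3.20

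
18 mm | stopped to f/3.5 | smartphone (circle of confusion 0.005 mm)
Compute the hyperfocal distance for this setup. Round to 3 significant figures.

18.5 m

Hyperfocal distance H = f²/(N·c) + f = 18²/(3.5 × 0.005) + 18 = 324/0.0175 + 18 ≈ 18532.3 mm ≈ 18.5 m.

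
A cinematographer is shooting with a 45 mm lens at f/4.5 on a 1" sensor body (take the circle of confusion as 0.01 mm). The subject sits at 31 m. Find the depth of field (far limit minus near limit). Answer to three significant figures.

81.0 m

Hyperfocal distance H = f²/(N·c) + f = 45²/(4.5 × 0.01) + 45 = 2025/0.045 + 45 ≈ 45045.0 mm ≈ 45.05 m.
Near limit Dn = s·(H − f)/(H + s − 2f) = 31000 × (45045.0 − 45) / (45045.0 + 31000 − 2 × 45) = 31000 × 45000.0 / 75955.0 ≈ 18366 mm.
Far limit Df = s·(H − f)/(H − s) = 31000 × (45045.0 − 45) / (45045.0 − 31000) = 31000 × 45000.0 / 14045.0 ≈ 99324 mm.
Depth of field = Df − Dn = 99324 − 18366 ≈ 80958 mm ≈ 81.0 m.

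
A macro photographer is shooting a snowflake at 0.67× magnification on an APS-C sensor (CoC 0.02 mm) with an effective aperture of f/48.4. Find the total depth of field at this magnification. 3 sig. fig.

4.31 mm

At magnification m, DoF ≈ 2·N_eff·c/m² = 2 × 48.4 × 0.02 / 0.67² = 1.936 / 0.4489 ≈ 4.31 mm.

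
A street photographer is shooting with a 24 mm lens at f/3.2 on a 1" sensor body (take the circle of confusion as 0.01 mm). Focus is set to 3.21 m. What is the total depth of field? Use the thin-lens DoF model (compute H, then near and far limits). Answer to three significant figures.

1.17 m

Hyperfocal distance H = f²/(N·c) + f = 24²/(3.2 × 0.01) + 24 = 576/0.032 + 24 ≈ 18024.0 mm ≈ 18.02 m.
Near limit Dn = s·(H − f)/(H + s − 2f) = 3210 × (18024.0 − 24) / (18024.0 + 3210 − 2 × 24) = 3210 × 18000.0 / 21186.0 ≈ 2727.3 mm.
Far limit Df = s·(H − f)/(H − s) = 3210 × (18024.0 − 24) / (18024.0 − 3210) = 3210 × 18000.0 / 14814.0 ≈ 3900.4 mm.
Depth of field = Df − Dn = 3900.4 − 2727.3 ≈ 1173.1 mm ≈ 1.17 m.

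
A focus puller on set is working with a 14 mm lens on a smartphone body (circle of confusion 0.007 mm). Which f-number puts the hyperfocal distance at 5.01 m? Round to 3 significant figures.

Rearrange H = f²/(N·c) + f for N: N = f² / ((H − f)·c).
N = 14² / ((5010 − 14) × 0.007) = 196 / 34.97 ≈ 5.60.

f/5.60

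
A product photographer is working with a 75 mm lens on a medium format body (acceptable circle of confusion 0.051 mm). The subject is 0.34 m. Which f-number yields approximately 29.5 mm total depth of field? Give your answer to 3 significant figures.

f/18

Write h = H − f = f²/(N·c). The thin-lens limits are Dn = s·h/(h + (s−f)) and Df = s·h/(h − (s−f)), so DoF = Df − Dn = 2·s·(s−f)·h / (h² − (s−f)²).
That is a quadratic in h: DoF·h² − 2·s·(s−f)·h − DoF·(s−f)² = 0 ⇒ h = (s−f)·(s + √(s² + DoF²)) / DoF = 265 × (340 + √(340² + 29.5²)) / 29.5 = 265 × (340 + 341.277) / 29.5 ≈ 6119.9 mm.
Then N = f²/(c·h) = 75² / (0.051 × 6119.9) = 5625 / 312.12 ≈ 18.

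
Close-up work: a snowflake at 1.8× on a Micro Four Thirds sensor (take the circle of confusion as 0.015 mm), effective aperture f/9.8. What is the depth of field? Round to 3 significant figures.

0.0907 mm

At magnification m, DoF ≈ 2·N_eff·c/m² = 2 × 9.8 × 0.015 / 1.8² = 0.294 / 3.24 ≈ 0.0907 mm.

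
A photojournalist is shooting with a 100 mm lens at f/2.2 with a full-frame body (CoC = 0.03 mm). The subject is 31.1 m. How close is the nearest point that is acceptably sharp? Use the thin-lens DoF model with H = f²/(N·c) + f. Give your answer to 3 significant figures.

Hyperfocal distance H = f²/(N·c) + f = 100²/(2.2 × 0.03) + 100 = 10000/0.066 + 100 ≈ 151615.2 mm ≈ 151.6 m.
Near limit Dn = s·(H − f)/(H + s − 2f) = 31100 × (151615.2 − 100) / (151615.2 + 31100 − 2 × 100) = 31100 × 151515.2 / 182515.2 ≈ 25818 mm ≈ 25.8 m.

25.8 m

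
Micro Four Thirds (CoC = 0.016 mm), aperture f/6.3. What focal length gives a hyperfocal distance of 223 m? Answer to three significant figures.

150 mm

From H = f²/(N·c) + f, with f ≪ H: f ≈ √(H·N·c) = √(223000 × 6.3 × 0.016) = √22478 ≈ 149.9 mm.
The +f correction barely moves this — solving exactly, f² + N·c·f − N·c·H = 0 ⇒ f = (−N·c + √((N·c)² + 4·N·c·H))/2 = (−0.1008 + √89914)/2 ≈ 149.88 mm, so f ≈ 150 mm.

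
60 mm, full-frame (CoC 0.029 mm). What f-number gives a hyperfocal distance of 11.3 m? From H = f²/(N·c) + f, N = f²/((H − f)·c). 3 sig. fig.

Rearrange H = f²/(N·c) + f for N: N = f² / ((H − f)·c).
N = 60² / ((11300 − 60) × 0.029) = 3600 / 326.0 ≈ 11.

f/11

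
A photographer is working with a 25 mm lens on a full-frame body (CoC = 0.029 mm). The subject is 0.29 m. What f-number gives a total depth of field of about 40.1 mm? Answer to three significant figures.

Write h = H − f = f²/(N·c). The thin-lens limits are Dn = s·h/(h + (s−f)) and Df = s·h/(h − (s−f)), so DoF = Df − Dn = 2·s·(s−f)·h / (h² − (s−f)²).
That is a quadratic in h: DoF·h² − 2·s·(s−f)·h − DoF·(s−f)² = 0 ⇒ h = (s−f)·(s + √(s² + DoF²)) / DoF = 265 × (290 + √(290² + 40.1²)) / 40.1 = 265 × (290 + 292.759) / 40.1 ≈ 3851.2 mm.
Then N = f²/(c·h) = 25² / (0.029 × 3851.2) = 625 / 111.68 ≈ 5.60.

f/5.60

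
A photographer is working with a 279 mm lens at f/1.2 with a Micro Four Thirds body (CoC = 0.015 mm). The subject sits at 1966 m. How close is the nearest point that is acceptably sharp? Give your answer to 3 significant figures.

1350 m

Hyperfocal distance H = f²/(N·c) + f = 279²/(1.2 × 0.015) + 279 = 77841/0.018 + 279 ≈ 4324779.0 mm ≈ 4325 m.
Near limit Dn = s·(H − f)/(H + s − 2f) = 1966000 × (4324779.0 − 279) / (4324779.0 + 1966000 − 2 × 279) = 1966000 × 4324500.0 / 6290221.0 ≈ 1351617 mm ≈ 1350 m.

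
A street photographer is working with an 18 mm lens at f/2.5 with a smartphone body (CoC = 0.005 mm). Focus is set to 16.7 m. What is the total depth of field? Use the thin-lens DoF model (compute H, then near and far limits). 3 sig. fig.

36.7 m

Hyperfocal distance H = f²/(N·c) + f = 18²/(2.5 × 0.005) + 18 = 324/0.0125 + 18 ≈ 25938.0 mm ≈ 25.94 m.
Near limit Dn = s·(H − f)/(H + s − 2f) = 16700 × (25938.0 − 18) / (25938.0 + 16700 − 2 × 18) = 16700 × 25920.0 / 42602.0 ≈ 10161 mm.
Far limit Df = s·(H − f)/(H − s) = 16700 × (25938.0 − 18) / (25938.0 − 16700) = 16700 × 25920.0 / 9238.0 ≈ 46857 mm.
Depth of field = Df − Dn = 46857 − 10161 ≈ 36696 mm ≈ 36.7 m.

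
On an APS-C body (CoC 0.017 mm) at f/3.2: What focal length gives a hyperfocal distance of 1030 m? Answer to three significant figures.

From H = f²/(N·c) + f, with f ≪ H: f ≈ √(H·N·c) = √(1030000 × 3.2 × 0.017) = √56032 ≈ 236.7 mm.
The +f correction barely moves this — solving exactly, f² + N·c·f − N·c·H = 0 ⇒ f = (−N·c + √((N·c)² + 4·N·c·H))/2 = (−0.0544 + √224128)/2 ≈ 236.68 mm, so f ≈ 237 mm.

237 mm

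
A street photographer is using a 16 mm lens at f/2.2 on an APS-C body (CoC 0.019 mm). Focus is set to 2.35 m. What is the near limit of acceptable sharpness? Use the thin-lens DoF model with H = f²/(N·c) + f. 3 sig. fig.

Hyperfocal distance H = f²/(N·c) + f = 16²/(2.2 × 0.019) + 16 = 256/0.0418 + 16 ≈ 6140.4 mm ≈ 6.140 m.
Near limit Dn = s·(H − f)/(H + s − 2f) = 2350 × (6140.4 − 16) / (6140.4 + 2350 − 2 × 16) = 2350 × 6124.4 / 8458.4 ≈ 1701.5 mm ≈ 1.70 m.

1.70 m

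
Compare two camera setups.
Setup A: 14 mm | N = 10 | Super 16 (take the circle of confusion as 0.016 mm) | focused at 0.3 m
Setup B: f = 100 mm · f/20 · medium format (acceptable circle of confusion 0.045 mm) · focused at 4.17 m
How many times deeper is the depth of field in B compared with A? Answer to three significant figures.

23.8

Setup A: H = 14²/(10×0.016) + 14 ≈ 1239.0 mm; DoF = Df − Dn = 391.37 − 243.22 ≈ 148.15 mm.
Setup B: H = 100²/(20×0.045) + 100 ≈ 11211.1 mm; DoF = Df − Dn = 6580.4 − 3052.0 ≈ 3528.4 mm.
Ratio = 3528.4 / 148.15 ≈ 23.8.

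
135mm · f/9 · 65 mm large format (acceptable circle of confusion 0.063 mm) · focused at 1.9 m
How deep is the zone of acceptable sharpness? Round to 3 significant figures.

209 mm

Hyperfocal distance H = f²/(N·c) + f = 135²/(9 × 0.063) + 135 = 18225/0.567 + 135 ≈ 32277.9 mm ≈ 32.28 m.
Near limit Dn = s·(H − f)/(H + s − 2f) = 1900 × (32277.9 − 135) / (32277.9 + 1900 − 2 × 135) = 1900 × 32142.9 / 33907.9 ≈ 1801.10 mm.
Far limit Df = s·(H − f)/(H − s) = 1900 × (32277.9 − 135) / (32277.9 − 1900) = 1900 × 32142.9 / 30377.9 ≈ 2010.39 mm.
Depth of field = Df − Dn = 2010.39 − 1801.10 ≈ 209.29 mm.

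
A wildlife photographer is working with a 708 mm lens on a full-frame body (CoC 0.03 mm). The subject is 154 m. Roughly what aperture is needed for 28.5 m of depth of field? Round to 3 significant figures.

Write h = H − f = f²/(N·c). The thin-lens limits are Dn = s·h/(h + (s−f)) and Df = s·h/(h − (s−f)), so DoF = Df − Dn = 2·s·(s−f)·h / (h² − (s−f)²).
That is a quadratic in h: DoF·h² − 2·s·(s−f)·h − DoF·(s−f)² = 0 ⇒ h = (s−f)·(s + √(s² + DoF²)) / DoF = 153292 × (154000 + √(154000² + 28500²)) / 28500 = 153292 × (154000 + 156615) / 28500 ≈ 1670694 mm.
Then N = f²/(c·h) = 708² / (0.03 × 1670694) = 501264 / 50121 ≈ 10.

f/10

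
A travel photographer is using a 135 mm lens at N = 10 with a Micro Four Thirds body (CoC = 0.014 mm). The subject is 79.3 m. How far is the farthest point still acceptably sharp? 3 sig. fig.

202 m

Hyperfocal distance H = f²/(N·c) + f = 135²/(10 × 0.014) + 135 = 18225/0.14 + 135 ≈ 130313.6 mm ≈ 130.3 m.
Far limit Df = s·(H − f)/(H − s) = 79300 × (130313.6 − 135) / (130313.6 − 79300) = 79300 × 130178.6 / 51013.6 ≈ 202361 mm ≈ 202 m.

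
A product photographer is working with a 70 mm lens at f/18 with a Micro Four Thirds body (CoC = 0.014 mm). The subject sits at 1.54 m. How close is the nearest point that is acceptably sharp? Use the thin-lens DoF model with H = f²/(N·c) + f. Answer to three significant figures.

1.43 m

Hyperfocal distance H = f²/(N·c) + f = 70²/(18 × 0.014) + 70 = 4900/0.252 + 70 ≈ 19514.4 mm ≈ 19.51 m.
Near limit Dn = s·(H − f)/(H + s − 2f) = 1540 × (19514.4 − 70) / (19514.4 + 1540 − 2 × 70) = 1540 × 19444.4 / 20914.4 ≈ 1431.8 mm ≈ 1.43 m.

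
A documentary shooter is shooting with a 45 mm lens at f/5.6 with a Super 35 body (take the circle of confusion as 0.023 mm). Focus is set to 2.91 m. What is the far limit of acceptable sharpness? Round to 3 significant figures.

3.56 m

Hyperfocal distance H = f²/(N·c) + f = 45²/(5.6 × 0.023) + 45 = 2025/0.1288 + 45 ≈ 15767.0 mm ≈ 15.77 m.
Far limit Df = s·(H − f)/(H − s) = 2910 × (15767.0 − 45) / (15767.0 − 2910) = 2910 × 15722.0 / 12857.0 ≈ 3558.4 mm ≈ 3.56 m.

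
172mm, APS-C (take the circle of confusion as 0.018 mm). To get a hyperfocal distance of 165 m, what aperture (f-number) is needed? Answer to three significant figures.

Rearrange H = f²/(N·c) + f for N: N = f² / ((H − f)·c).
N = 172² / ((165000 − 172) × 0.018) = 29584 / 2967 ≈ 9.97.

f/9.97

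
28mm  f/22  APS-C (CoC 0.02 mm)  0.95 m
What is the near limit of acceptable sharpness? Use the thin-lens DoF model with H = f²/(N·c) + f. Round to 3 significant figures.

0.626 m

Hyperfocal distance H = f²/(N·c) + f = 28²/(22 × 0.02) + 28 = 784/0.44 + 28 ≈ 1809.8 mm ≈ 1.810 m.
Near limit Dn = s·(H − f)/(H + s − 2f) = 950 × (1809.8 − 28) / (1809.8 + 950 − 2 × 28) = 950 × 1781.8 / 2703.8 ≈ 626.05 mm ≈ 0.626 m.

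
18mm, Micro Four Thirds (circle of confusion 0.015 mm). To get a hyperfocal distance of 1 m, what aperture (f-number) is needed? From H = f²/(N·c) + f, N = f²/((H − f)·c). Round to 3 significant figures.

f/22

Rearrange H = f²/(N·c) + f for N: N = f² / ((H − f)·c).
N = 18² / ((1000 − 18) × 0.015) = 324 / 14.73 ≈ 22.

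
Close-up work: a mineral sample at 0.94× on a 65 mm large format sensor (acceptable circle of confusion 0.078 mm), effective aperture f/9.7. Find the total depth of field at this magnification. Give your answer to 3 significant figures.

1.71 mm

At magnification m, DoF ≈ 2·N_eff·c/m² = 2 × 9.7 × 0.078 / 0.94² = 1.513 / 0.8836 ≈ 1.71 mm.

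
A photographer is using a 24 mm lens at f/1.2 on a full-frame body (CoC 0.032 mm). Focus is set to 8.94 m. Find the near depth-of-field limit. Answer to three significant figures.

Hyperfocal distance H = f²/(N·c) + f = 24²/(1.2 × 0.032) + 24 = 576/0.0384 + 24 ≈ 15024.0 mm ≈ 15.02 m.
Near limit Dn = s·(H − f)/(H + s − 2f) = 8940 × (15024.0 − 24) / (15024.0 + 8940 − 2 × 24) = 8940 × 15000.0 / 23916.0 ≈ 5607.1 mm ≈ 5.61 m.

5.61 m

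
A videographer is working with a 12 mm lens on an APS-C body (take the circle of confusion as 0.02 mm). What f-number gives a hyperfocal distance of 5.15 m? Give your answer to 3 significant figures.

Rearrange H = f²/(N·c) + f for N: N = f² / ((H − f)·c).
N = 12² / ((5150 − 12) × 0.02) = 144 / 102.8 ≈ 1.40.

f/1.40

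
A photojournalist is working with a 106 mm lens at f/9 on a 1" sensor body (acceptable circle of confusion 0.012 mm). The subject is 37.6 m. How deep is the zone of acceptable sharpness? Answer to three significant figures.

Hyperfocal distance H = f²/(N·c) + f = 106²/(9 × 0.012) + 106 = 11236/0.108 + 106 ≈ 104143.0 mm ≈ 104.1 m.
Near limit Dn = s·(H − f)/(H + s − 2f) = 37600 × (104143.0 − 106) / (104143.0 + 37600 − 2 × 106) = 37600 × 104037.0 / 141531.0 ≈ 27639 mm.
Far limit Df = s·(H − f)/(H − s) = 37600 × (104143.0 − 106) / (104143.0 − 37600) = 37600 × 104037.0 / 66543.0 ≈ 58786 mm.
Depth of field = Df − Dn = 58786 − 27639 ≈ 31147 mm ≈ 31.1 m.

31.1 m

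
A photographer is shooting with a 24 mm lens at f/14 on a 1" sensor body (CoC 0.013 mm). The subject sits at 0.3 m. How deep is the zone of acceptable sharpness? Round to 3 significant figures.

Hyperfocal distance H = f²/(N·c) + f = 24²/(14 × 0.013) + 24 = 576/0.182 + 24 ≈ 3188.8 mm ≈ 3.189 m.
Near limit Dn = s·(H − f)/(H + s − 2f) = 300 × (3188.8 − 24) / (3188.8 + 300 − 2 × 24) = 300 × 3164.8 / 3440.8 ≈ 275.936 mm.
Far limit Df = s·(H − f)/(H − s) = 300 × (3188.8 − 24) / (3188.8 − 300) = 300 × 3164.8 / 2888.8 ≈ 328.662 mm.
Depth of field = Df − Dn = 328.662 − 275.936 ≈ 52.726 mm.

52.7 mm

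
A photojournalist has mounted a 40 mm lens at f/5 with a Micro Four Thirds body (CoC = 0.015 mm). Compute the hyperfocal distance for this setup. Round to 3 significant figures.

21.4 m

Hyperfocal distance H = f²/(N·c) + f = 40²/(5 × 0.015) + 40 = 1600/0.075 + 40 ≈ 21373.3 mm ≈ 21.4 m.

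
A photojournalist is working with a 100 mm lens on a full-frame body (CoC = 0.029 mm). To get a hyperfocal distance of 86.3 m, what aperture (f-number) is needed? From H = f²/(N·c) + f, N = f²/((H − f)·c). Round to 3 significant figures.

f/4

Rearrange H = f²/(N·c) + f for N: N = f² / ((H − f)·c).
N = 100² / ((86300 − 100) × 0.029) = 10000 / 2500 ≈ 4.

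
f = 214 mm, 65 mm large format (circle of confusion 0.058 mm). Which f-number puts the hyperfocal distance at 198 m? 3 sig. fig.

Rearrange H = f²/(N·c) + f for N: N = f² / ((H − f)·c).
N = 214² / ((198000 − 214) × 0.058) = 45796 / 11472 ≈ 3.99.

f/3.99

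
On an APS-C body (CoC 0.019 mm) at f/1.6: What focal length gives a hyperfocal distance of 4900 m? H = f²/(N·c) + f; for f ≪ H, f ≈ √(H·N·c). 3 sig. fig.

386 mm

From H = f²/(N·c) + f, with f ≪ H: f ≈ √(H·N·c) = √(4900000 × 1.6 × 0.019) = √148960 ≈ 386.0 mm.
The +f correction barely moves this — solving exactly, f² + N·c·f − N·c·H = 0 ⇒ f = (−N·c + √((N·c)² + 4·N·c·H))/2 = (−0.0304 + √595840)/2 ≈ 385.94 mm, so f ≈ 386 mm.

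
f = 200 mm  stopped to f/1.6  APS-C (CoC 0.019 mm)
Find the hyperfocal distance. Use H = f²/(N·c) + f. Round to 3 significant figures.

1320 m

Hyperfocal distance H = f²/(N·c) + f = 200²/(1.6 × 0.019) + 200 = 40000/0.0304 + 200 ≈ 1315989.5 mm ≈ 1320 m.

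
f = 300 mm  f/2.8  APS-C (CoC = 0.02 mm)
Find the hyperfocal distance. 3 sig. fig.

Hyperfocal distance H = f²/(N·c) + f = 300²/(2.8 × 0.02) + 300 = 90000/0.056 + 300 ≈ 1607442.9 mm ≈ 1610 m.

1610 m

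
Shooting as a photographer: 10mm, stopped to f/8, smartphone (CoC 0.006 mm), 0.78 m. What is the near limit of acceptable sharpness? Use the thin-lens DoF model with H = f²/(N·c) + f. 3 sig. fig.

Hyperfocal distance H = f²/(N·c) + f = 10²/(8 × 0.006) + 10 = 100/0.048 + 10 ≈ 2093.3 mm ≈ 2.093 m.
Near limit Dn = s·(H − f)/(H + s − 2f) = 780 × (2093.3 − 10) / (2093.3 + 780 − 2 × 10) = 780 × 2083.3 / 2853.3 ≈ 569.51 mm ≈ 0.570 m.

0.570 m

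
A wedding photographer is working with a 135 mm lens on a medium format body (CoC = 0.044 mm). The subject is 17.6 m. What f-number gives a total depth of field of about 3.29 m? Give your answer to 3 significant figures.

f/2.20

Write h = H − f = f²/(N·c). The thin-lens limits are Dn = s·h/(h + (s−f)) and Df = s·h/(h − (s−f)), so DoF = Df − Dn = 2·s·(s−f)·h / (h² − (s−f)²).
That is a quadratic in h: DoF·h² − 2·s·(s−f)·h − DoF·(s−f)² = 0 ⇒ h = (s−f)·(s + √(s² + DoF²)) / DoF = 17465 × (17600 + √(17600² + 3290²)) / 3290 = 17465 × (17600 + 17904.9) / 3290 ≈ 188478 mm.
Then N = f²/(c·h) = 135² / (0.044 × 188478) = 18225 / 8293.0 ≈ 2.20.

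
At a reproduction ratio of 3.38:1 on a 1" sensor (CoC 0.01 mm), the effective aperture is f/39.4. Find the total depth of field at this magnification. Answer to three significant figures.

0.0690 mm

At magnification m, DoF ≈ 2·N_eff·c/m² = 2 × 39.4 × 0.01 / 3.38² = 0.788 / 11.42 ≈ 0.069 mm.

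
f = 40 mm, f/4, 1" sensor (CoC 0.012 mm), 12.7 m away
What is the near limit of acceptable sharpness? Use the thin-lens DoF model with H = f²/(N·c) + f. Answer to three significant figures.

Hyperfocal distance H = f²/(N·c) + f = 40²/(4 × 0.012) + 40 = 1600/0.048 + 40 ≈ 33373.3 mm ≈ 33.37 m.
Near limit Dn = s·(H − f)/(H + s − 2f) = 12700 × (33373.3 − 40) / (33373.3 + 12700 − 2 × 40) = 12700 × 33333.3 / 45993.3 ≈ 9204.2 mm ≈ 9.20 m.

9.20 m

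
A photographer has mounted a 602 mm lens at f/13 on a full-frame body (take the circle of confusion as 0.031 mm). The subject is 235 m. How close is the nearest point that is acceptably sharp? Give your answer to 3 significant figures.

186 m

Hyperfocal distance H = f²/(N·c) + f = 602²/(13 × 0.031) + 602 = 362404/0.403 + 602 ≈ 899867.5 mm ≈ 899.9 m.
Near limit Dn = s·(H − f)/(H + s − 2f) = 235000 × (899867.5 − 602) / (899867.5 + 235000 − 2 × 602) = 235000 × 899265.5 / 1133663.5 ≈ 186411 mm ≈ 186 m.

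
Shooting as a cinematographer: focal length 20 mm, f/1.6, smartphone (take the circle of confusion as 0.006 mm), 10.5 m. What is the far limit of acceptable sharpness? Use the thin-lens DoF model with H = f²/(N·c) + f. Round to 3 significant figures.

14.0 m

Hyperfocal distance H = f²/(N·c) + f = 20²/(1.6 × 0.006) + 20 = 400/0.0096 + 20 ≈ 41686.7 mm ≈ 41.69 m.
Far limit Df = s·(H − f)/(H − s) = 10500 × (41686.7 − 20) / (41686.7 − 10500) = 10500 × 41666.7 / 31186.7 ≈ 14028 mm ≈ 14.0 m.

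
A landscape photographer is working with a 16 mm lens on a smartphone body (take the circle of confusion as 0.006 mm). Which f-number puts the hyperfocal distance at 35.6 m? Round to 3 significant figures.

Rearrange H = f²/(N·c) + f for N: N = f² / ((H − f)·c).
N = 16² / ((35600 − 16) × 0.006) = 256 / 213.5 ≈ 1.20.

f/1.20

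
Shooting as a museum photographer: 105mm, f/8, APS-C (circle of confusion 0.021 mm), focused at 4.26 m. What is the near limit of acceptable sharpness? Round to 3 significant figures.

4.01 m

Hyperfocal distance H = f²/(N·c) + f = 105²/(8 × 0.021) + 105 = 11025/0.168 + 105 ≈ 65730.0 mm ≈ 65.73 m.
Near limit Dn = s·(H − f)/(H + s − 2f) = 4260 × (65730.0 − 105) / (65730.0 + 4260 − 2 × 105) = 4260 × 65625.0 / 69780.0 ≈ 4006.3 mm ≈ 4.01 m.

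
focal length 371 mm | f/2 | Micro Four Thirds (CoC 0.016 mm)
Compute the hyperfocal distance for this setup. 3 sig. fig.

Hyperfocal distance H = f²/(N·c) + f = 371²/(2 × 0.016) + 371 = 137641/0.032 + 371 ≈ 4301652.2 mm ≈ 4300 m.

4300 m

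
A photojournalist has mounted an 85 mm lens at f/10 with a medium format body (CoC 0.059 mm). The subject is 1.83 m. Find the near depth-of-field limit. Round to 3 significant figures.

Hyperfocal distance H = f²/(N·c) + f = 85²/(10 × 0.059) + 85 = 7225/0.59 + 85 ≈ 12330.8 mm ≈ 12.33 m.
Near limit Dn = s·(H − f)/(H + s − 2f) = 1830 × (12330.8 − 85) / (12330.8 + 1830 − 2 × 85) = 1830 × 12245.8 / 13990.8 ≈ 1601.8 mm ≈ 1.60 m.

1.60 m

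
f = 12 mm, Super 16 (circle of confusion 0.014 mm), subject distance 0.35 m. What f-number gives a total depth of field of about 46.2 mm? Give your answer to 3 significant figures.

Write h = H − f = f²/(N·c). The thin-lens limits are Dn = s·h/(h + (s−f)) and Df = s·h/(h − (s−f)), so DoF = Df − Dn = 2·s·(s−f)·h / (h² − (s−f)²).
That is a quadratic in h: DoF·h² − 2·s·(s−f)·h − DoF·(s−f)² = 0 ⇒ h = (s−f)·(s + √(s² + DoF²)) / DoF = 338 × (350 + √(350² + 46.2²)) / 46.2 = 338 × (350 + 353.036) / 46.2 ≈ 5143.4 mm.
Then N = f²/(c·h) = 12² / (0.014 × 5143.4) = 144 / 72.008 ≈ 2.00.

f/2.00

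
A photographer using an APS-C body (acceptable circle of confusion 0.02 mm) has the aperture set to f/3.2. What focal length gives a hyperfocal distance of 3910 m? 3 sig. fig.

500 mm

From H = f²/(N·c) + f, with f ≪ H: f ≈ √(H·N·c) = √(3910000 × 3.2 × 0.02) = √250240 ≈ 500.2 mm.
The +f correction barely moves this — solving exactly, f² + N·c·f − N·c·H = 0 ⇒ f = (−N·c + √((N·c)² + 4·N·c·H))/2 = (−0.064 + √1000960)/2 ≈ 500.21 mm, so f ≈ 500 mm.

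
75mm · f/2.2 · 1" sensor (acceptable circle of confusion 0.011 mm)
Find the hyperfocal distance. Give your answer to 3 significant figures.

233 m

Hyperfocal distance H = f²/(N·c) + f = 75²/(2.2 × 0.011) + 75 = 5625/0.0242 + 75 ≈ 232513.0 mm ≈ 233 m.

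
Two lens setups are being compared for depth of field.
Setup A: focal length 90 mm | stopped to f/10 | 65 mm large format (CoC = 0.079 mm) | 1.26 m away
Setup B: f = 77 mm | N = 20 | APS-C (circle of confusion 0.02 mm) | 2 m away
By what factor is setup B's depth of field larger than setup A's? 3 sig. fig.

1.81

Setup A: H = 90²/(10×0.079) + 90 ≈ 10343.2 mm; DoF = Df − Dn = 1422.30 − 1130.95 ≈ 291.35 mm.
Setup B: H = 77²/(20×0.02) + 77 ≈ 14899.5 mm; DoF = Df − Dn = 2298.15 − 1770.33 ≈ 527.82 mm.
Ratio = 527.82 / 291.35 ≈ 1.81.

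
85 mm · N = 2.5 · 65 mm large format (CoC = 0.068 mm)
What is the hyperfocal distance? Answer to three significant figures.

42.6 m

Hyperfocal distance H = f²/(N·c) + f = 85²/(2.5 × 0.068) + 85 = 7225/0.17 + 85 ≈ 42585.0 mm ≈ 42.6 m.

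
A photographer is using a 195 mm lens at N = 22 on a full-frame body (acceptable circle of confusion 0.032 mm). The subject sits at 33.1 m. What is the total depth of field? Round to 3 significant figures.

Hyperfocal distance H = f²/(N·c) + f = 195²/(22 × 0.032) + 195 = 38025/0.704 + 195 ≈ 54207.8 mm ≈ 54.21 m.
Near limit Dn = s·(H − f)/(H + s − 2f) = 33100 × (54207.8 − 195) / (54207.8 + 33100 − 2 × 195) = 33100 × 54012.8 / 86917.8 ≈ 20569 mm.
Far limit Df = s·(H − f)/(H − s) = 33100 × (54207.8 − 195) / (54207.8 − 33100) = 33100 × 54012.8 / 21107.8 ≈ 84700 mm.
Depth of field = Df − Dn = 84700 − 20569 ≈ 64131 mm ≈ 64.1 m.

64.1 m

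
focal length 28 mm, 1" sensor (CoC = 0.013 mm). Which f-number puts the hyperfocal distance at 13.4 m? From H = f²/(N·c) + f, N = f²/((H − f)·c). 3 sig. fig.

f/4.51

Rearrange H = f²/(N·c) + f for N: N = f² / ((H − f)·c).
N = 28² / ((13400 − 28) × 0.013) = 784 / 173.8 ≈ 4.51.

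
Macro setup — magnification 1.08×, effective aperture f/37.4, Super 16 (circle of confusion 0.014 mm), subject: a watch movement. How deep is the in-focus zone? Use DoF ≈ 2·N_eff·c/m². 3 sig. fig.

0.898 mm

At magnification m, DoF ≈ 2·N_eff·c/m² = 2 × 37.4 × 0.014 / 1.08² = 1.047 / 1.166 ≈ 0.898 mm.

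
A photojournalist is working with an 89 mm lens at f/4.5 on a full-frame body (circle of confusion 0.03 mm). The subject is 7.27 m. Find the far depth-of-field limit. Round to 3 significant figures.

8.28 m

Hyperfocal distance H = f²/(N·c) + f = 89²/(4.5 × 0.03) + 89 = 7921/0.135 + 89 ≈ 58763.1 mm ≈ 58.76 m.
Far limit Df = s·(H − f)/(H − s) = 7270 × (58763.1 − 89) / (58763.1 − 7270) = 7270 × 58674.1 / 51493.1 ≈ 8283.8 mm ≈ 8.28 m.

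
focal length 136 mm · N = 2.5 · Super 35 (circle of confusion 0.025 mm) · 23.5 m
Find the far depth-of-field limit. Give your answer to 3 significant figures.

25.5 m

Hyperfocal distance H = f²/(N·c) + f = 136²/(2.5 × 0.025) + 136 = 18496/0.0625 + 136 ≈ 296072.0 mm ≈ 296.1 m.
Far limit Df = s·(H − f)/(H − s) = 23500 × (296072.0 − 136) / (296072.0 − 23500) = 23500 × 295936.0 / 272572.0 ≈ 25514 mm ≈ 25.5 m.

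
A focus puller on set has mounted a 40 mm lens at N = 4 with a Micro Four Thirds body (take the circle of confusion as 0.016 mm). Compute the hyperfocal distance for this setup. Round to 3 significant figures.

25.0 m

Hyperfocal distance H = f²/(N·c) + f = 40²/(4 × 0.016) + 40 = 1600/0.064 + 40 ≈ 25040.0 mm ≈ 25.0 m.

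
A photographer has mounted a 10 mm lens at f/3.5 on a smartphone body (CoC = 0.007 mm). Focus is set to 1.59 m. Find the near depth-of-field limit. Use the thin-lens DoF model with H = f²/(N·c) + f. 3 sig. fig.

1.15 m

Hyperfocal distance H = f²/(N·c) + f = 10²/(3.5 × 0.007) + 10 = 100/0.0245 + 10 ≈ 4091.6 mm ≈ 4.092 m.
Near limit Dn = s·(H − f)/(H + s − 2f) = 1590 × (4091.6 − 10) / (4091.6 + 1590 − 2 × 10) = 1590 × 4081.6 / 5661.6 ≈ 1146.3 mm ≈ 1.15 m.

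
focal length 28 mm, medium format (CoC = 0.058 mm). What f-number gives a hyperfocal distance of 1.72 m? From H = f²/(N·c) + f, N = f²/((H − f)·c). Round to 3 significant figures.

f/7.99

Rearrange H = f²/(N·c) + f for N: N = f² / ((H − f)·c).
N = 28² / ((1720 − 28) × 0.058) = 784 / 98.14 ≈ 7.99.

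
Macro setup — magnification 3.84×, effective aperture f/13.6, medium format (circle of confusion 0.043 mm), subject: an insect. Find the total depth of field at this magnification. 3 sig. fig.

0.0793 mm

At magnification m, DoF ≈ 2·N_eff·c/m² = 2 × 13.6 × 0.043 / 3.84² = 1.17 / 14.75 ≈ 0.0793 mm.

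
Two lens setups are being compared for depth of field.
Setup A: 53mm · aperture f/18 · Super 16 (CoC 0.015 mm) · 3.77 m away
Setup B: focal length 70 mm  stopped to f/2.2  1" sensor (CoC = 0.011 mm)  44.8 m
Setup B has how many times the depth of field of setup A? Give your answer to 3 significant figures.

6.74

Setup A: H = 53²/(18×0.015) + 53 ≈ 10456.7 mm; DoF = Df − Dn = 5865.7 − 2777.6 ≈ 3088.1 mm.
Setup B: H = 70²/(2.2×0.011) + 70 ≈ 202549.3 mm; DoF = Df − Dn = 57503 − 36694 ≈ 20809 mm.
Ratio = 20809 / 3088.1 ≈ 6.74.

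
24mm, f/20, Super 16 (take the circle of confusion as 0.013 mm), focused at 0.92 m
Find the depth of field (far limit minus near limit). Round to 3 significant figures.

0.890 m

Hyperfocal distance H = f²/(N·c) + f = 24²/(20 × 0.013) + 24 = 576/0.26 + 24 ≈ 2239.4 mm ≈ 2.239 m.
Near limit Dn = s·(H − f)/(H + s − 2f) = 920 × (2239.4 − 24) / (2239.4 + 920 − 2 × 24) = 920 × 2215.4 / 3111.4 ≈ 655.06 mm.
Far limit Df = s·(H − f)/(H − s) = 920 × (2239.4 − 24) / (2239.4 − 920) = 920 × 2215.4 / 1319.4 ≈ 1544.78 mm.
Depth of field = Df − Dn = 1544.78 − 655.06 ≈ 889.72 mm ≈ 0.890 m.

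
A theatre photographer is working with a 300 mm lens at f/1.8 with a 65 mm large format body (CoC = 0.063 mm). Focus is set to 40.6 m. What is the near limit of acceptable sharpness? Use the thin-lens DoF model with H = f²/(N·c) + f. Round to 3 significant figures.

38.6 m

Hyperfocal distance H = f²/(N·c) + f = 300²/(1.8 × 0.063) + 300 = 90000/0.1134 + 300 ≈ 793950.8 mm ≈ 794.0 m.
Near limit Dn = s·(H − f)/(H + s − 2f) = 40600 × (793950.8 − 300) / (793950.8 + 40600 − 2 × 300) = 40600 × 793650.8 / 833950.8 ≈ 38638 mm ≈ 38.6 m.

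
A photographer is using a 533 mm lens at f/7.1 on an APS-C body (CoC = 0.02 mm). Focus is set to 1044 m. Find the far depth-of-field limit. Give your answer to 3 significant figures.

Hyperfocal distance H = f²/(N·c) + f = 533²/(7.1 × 0.02) + 533 = 284089/0.142 + 533 ≈ 2001159.8 mm ≈ 2001 m.
Far limit Df = s·(H − f)/(H − s) = 1044000 × (2001159.8 − 533) / (2001159.8 − 1044000) = 1044000 × 2000626.8 / 957159.8 ≈ 2182138 mm ≈ 2180 m.

2180 m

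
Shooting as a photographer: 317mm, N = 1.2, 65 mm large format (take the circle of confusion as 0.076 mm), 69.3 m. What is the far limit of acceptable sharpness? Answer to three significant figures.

Hyperfocal distance H = f²/(N·c) + f = 317²/(1.2 × 0.076) + 317 = 100489/0.0912 + 317 ≈ 1102170.1 mm ≈ 1102 m.
Far limit Df = s·(H − f)/(H − s) = 69300 × (1102170.1 − 317) / (1102170.1 − 69300) = 69300 × 1101853.1 / 1032870.1 ≈ 73928 mm ≈ 73.9 m.

73.9 m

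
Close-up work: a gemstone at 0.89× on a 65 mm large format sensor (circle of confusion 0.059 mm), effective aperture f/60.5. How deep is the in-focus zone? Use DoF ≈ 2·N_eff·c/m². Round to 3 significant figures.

9.01 mm

At magnification m, DoF ≈ 2·N_eff·c/m² = 2 × 60.5 × 0.059 / 0.89² = 7.139 / 0.7921 ≈ 9.01 mm.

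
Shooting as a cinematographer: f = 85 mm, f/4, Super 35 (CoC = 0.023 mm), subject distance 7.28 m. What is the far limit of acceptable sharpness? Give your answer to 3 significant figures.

8.01 m

Hyperfocal distance H = f²/(N·c) + f = 85²/(4 × 0.023) + 85 = 7225/0.092 + 85 ≈ 78617.6 mm ≈ 78.62 m.
Far limit Df = s·(H − f)/(H − s) = 7280 × (78617.6 − 85) / (78617.6 − 7280) = 7280 × 78532.6 / 71337.6 ≈ 8014.2 mm ≈ 8.01 m.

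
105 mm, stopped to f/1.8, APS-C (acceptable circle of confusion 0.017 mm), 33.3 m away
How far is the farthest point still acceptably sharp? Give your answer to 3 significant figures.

Hyperfocal distance H = f²/(N·c) + f = 105²/(1.8 × 0.017) + 105 = 11025/0.0306 + 105 ≈ 360399.1 mm ≈ 360.4 m.
Far limit Df = s·(H − f)/(H − s) = 33300 × (360399.1 − 105) / (360399.1 − 33300) = 33300 × 360294.1 / 327099.1 ≈ 36679 mm ≈ 36.7 m.

36.7 m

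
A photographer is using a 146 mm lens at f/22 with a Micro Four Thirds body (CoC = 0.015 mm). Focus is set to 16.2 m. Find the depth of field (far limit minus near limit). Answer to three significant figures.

Hyperfocal distance H = f²/(N·c) + f = 146²/(22 × 0.015) + 146 = 21316/0.33 + 146 ≈ 64739.9 mm ≈ 64.74 m.
Near limit Dn = s·(H − f)/(H + s − 2f) = 16200 × (64739.9 − 146) / (64739.9 + 16200 − 2 × 146) = 16200 × 64593.9 / 80647.9 ≈ 12975.2 mm.
Far limit Df = s·(H − f)/(H − s) = 16200 × (64739.9 − 146) / (64739.9 − 16200) = 16200 × 64593.9 / 48539.9 ≈ 21558.0 mm.
Depth of field = Df − Dn = 21558.0 − 12975.2 ≈ 8582.8 mm ≈ 8.58 m.

8.58 m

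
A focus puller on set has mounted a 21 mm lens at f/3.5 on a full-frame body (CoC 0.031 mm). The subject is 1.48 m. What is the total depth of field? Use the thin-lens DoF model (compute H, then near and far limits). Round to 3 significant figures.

Hyperfocal distance H = f²/(N·c) + f = 21²/(3.5 × 0.031) + 21 = 441/0.1085 + 21 ≈ 4085.5 mm ≈ 4.086 m.
Near limit Dn = s·(H − f)/(H + s − 2f) = 1480 × (4085.5 − 21) / (4085.5 + 1480 − 2 × 21) = 1480 × 4064.5 / 5523.5 ≈ 1089.1 mm.
Far limit Df = s·(H − f)/(H − s) = 1480 × (4085.5 − 21) / (4085.5 − 1480) = 1480 × 4064.5 / 2605.5 ≈ 2308.7 mm.
Depth of field = Df − Dn = 2308.7 − 1089.1 ≈ 1219.6 mm ≈ 1.22 m.

1.22 m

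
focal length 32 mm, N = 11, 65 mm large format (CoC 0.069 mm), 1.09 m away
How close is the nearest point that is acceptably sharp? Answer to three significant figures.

0.611 m

Hyperfocal distance H = f²/(N·c) + f = 32²/(11 × 0.069) + 32 = 1024/0.759 + 32 ≈ 1381.1 mm ≈ 1.381 m.
Near limit Dn = s·(H − f)/(H + s − 2f) = 1090 × (1381.1 − 32) / (1381.1 + 1090 − 2 × 32) = 1090 × 1349.1 / 2407.1 ≈ 610.92 mm ≈ 0.611 m.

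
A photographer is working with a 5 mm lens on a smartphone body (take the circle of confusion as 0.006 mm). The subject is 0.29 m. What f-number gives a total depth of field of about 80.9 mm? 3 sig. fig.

f/2.00

Write h = H − f = f²/(N·c). The thin-lens limits are Dn = s·h/(h + (s−f)) and Df = s·h/(h − (s−f)), so DoF = Df − Dn = 2·s·(s−f)·h / (h² − (s−f)²).
That is a quadratic in h: DoF·h² − 2·s·(s−f)·h − DoF·(s−f)² = 0 ⇒ h = (s−f)·(s + √(s² + DoF²)) / DoF = 285 × (290 + √(290² + 80.9²)) / 80.9 = 285 × (290 + 301.073) / 80.9 ≈ 2082.3 mm.
Then N = f²/(c·h) = 5² / (0.006 × 2082.3) = 25 / 12.494 ≈ 2.00.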